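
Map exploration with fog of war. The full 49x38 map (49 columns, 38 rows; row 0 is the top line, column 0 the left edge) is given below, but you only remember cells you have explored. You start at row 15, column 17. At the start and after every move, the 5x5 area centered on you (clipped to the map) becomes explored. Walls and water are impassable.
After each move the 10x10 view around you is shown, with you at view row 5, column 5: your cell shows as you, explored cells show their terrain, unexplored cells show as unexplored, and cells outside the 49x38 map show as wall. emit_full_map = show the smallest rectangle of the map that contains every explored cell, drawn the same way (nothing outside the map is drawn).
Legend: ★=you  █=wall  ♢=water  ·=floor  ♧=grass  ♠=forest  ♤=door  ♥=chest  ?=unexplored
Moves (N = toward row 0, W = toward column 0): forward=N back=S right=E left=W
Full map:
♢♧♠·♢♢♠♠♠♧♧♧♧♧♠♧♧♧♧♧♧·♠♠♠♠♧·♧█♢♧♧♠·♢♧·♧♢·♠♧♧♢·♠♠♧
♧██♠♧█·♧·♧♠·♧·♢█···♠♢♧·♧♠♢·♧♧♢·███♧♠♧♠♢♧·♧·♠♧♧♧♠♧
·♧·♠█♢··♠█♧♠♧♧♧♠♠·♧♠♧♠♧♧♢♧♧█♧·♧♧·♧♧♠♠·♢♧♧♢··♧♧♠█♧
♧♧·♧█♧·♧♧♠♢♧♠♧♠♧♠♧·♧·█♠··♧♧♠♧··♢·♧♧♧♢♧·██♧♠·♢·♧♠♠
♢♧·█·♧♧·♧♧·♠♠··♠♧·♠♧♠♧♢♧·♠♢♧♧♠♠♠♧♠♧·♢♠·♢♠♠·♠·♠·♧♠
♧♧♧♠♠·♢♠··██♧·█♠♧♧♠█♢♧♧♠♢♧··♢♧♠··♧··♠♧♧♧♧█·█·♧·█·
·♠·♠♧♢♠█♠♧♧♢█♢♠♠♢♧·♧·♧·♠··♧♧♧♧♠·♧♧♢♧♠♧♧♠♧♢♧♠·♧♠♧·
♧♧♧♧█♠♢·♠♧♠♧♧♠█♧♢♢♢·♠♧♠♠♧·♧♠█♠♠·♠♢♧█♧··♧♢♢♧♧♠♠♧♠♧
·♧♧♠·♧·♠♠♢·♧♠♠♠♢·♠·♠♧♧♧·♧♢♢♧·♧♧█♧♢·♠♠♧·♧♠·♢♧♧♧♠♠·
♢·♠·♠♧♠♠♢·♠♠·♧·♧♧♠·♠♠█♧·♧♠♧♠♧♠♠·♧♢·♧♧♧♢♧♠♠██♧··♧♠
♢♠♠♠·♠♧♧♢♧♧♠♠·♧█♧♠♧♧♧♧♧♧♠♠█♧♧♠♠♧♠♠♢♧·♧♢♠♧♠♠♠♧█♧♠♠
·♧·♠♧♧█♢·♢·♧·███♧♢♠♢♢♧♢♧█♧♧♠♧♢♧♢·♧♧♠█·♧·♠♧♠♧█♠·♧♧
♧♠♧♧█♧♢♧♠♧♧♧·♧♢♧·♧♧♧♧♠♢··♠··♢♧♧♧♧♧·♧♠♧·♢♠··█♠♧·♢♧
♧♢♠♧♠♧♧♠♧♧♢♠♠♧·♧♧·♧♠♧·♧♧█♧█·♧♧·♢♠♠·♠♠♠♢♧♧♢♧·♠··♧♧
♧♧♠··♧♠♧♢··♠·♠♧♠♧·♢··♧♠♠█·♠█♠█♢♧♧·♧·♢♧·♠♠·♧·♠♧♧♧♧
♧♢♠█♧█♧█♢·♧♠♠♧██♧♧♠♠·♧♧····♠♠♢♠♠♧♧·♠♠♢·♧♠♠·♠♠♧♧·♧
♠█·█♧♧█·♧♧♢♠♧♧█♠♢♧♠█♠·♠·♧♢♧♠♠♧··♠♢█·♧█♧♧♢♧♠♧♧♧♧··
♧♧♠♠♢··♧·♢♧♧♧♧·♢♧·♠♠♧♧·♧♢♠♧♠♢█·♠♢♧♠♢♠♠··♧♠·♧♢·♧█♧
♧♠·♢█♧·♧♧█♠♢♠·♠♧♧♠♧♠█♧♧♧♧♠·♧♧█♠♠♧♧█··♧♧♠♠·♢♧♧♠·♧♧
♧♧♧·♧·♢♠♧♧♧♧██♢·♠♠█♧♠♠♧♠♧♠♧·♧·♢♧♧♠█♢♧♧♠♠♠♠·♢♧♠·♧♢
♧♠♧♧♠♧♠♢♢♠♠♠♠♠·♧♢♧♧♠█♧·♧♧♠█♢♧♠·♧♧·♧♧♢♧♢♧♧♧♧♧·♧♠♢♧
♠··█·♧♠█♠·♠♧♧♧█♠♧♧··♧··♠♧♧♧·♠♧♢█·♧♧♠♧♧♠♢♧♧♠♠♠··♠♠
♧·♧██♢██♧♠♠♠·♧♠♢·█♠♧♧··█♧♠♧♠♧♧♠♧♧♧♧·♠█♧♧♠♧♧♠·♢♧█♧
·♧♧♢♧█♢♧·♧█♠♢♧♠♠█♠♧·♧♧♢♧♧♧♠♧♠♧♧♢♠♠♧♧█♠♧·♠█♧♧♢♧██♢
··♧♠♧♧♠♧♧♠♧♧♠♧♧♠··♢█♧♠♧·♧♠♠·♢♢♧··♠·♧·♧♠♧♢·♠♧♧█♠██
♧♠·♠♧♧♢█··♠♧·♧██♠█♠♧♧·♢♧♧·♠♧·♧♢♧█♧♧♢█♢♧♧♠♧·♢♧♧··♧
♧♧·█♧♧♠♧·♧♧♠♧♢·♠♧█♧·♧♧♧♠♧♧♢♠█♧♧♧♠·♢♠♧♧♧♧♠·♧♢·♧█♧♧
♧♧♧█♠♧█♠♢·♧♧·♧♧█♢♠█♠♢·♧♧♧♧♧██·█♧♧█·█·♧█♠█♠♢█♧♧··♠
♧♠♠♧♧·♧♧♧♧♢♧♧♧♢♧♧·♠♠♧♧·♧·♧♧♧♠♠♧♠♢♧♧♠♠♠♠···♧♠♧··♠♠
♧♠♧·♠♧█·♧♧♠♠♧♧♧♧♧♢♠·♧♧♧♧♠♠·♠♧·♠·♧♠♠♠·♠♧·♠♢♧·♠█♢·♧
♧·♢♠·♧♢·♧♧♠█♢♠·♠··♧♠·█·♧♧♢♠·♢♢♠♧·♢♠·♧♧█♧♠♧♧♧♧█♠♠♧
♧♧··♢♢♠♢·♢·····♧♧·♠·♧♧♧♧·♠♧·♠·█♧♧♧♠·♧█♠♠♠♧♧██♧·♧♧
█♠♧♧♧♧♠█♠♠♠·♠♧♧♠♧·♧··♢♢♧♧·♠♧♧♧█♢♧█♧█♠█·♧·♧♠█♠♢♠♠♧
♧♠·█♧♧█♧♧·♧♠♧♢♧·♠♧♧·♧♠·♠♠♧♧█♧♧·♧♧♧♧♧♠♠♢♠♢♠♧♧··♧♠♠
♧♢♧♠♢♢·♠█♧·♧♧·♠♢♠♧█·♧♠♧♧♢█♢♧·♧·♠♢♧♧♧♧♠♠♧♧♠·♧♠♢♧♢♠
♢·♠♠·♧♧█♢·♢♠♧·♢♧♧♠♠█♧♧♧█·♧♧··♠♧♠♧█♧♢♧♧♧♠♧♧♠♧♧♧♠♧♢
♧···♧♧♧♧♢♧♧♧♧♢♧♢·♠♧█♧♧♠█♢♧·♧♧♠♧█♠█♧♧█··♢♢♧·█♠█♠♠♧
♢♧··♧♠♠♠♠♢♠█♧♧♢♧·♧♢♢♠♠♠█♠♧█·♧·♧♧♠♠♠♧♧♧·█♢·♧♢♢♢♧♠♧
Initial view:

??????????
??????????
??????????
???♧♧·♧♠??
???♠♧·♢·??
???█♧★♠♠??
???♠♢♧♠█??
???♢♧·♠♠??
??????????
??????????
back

??????????
??????????
???♧♧·♧♠??
???♠♧·♢·??
???█♧♧♠♠??
???♠♢★♠█??
???♢♧·♠♠??
???♧♧♠♧♠??
??????????
??????????

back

??????????
???♧♧·♧♠??
???♠♧·♢·??
???█♧♧♠♠??
???♠♢♧♠█??
???♢♧★♠♠??
???♧♧♠♧♠??
???·♠♠█♧??
??????????
??????????

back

???♧♧·♧♠??
???♠♧·♢·??
???█♧♧♠♠??
???♠♢♧♠█??
???♢♧·♠♠??
???♧♧★♧♠??
???·♠♠█♧??
???♧♢♧♧♠??
??????????
??????????

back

???♠♧·♢·??
???█♧♧♠♠??
???♠♢♧♠█??
???♢♧·♠♠??
???♧♧♠♧♠??
???·♠★█♧??
???♧♢♧♧♠??
???♠♧♧··??
??????????
??????????

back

???█♧♧♠♠??
???♠♢♧♠█??
???♢♧·♠♠??
???♧♧♠♧♠??
???·♠♠█♧??
???♧♢★♧♠??
???♠♧♧··??
???♢·█♠♧??
??????????
??????????

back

???♠♢♧♠█??
???♢♧·♠♠??
???♧♧♠♧♠??
???·♠♠█♧??
???♧♢♧♧♠??
???♠♧★··??
???♢·█♠♧??
???♠█♠♧·??
??????????
??????????

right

??♠♢♧♠█???
??♢♧·♠♠???
??♧♧♠♧♠???
??·♠♠█♧♠??
??♧♢♧♧♠█??
??♠♧♧★·♧??
??♢·█♠♧♧??
??♠█♠♧·♧??
??????????
??????????

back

??♢♧·♠♠???
??♧♧♠♧♠???
??·♠♠█♧♠??
??♧♢♧♧♠█??
??♠♧♧··♧??
??♢·█★♧♧??
??♠█♠♧·♧??
???··♢█♧??
??????????
??????????

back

??♧♧♠♧♠???
??·♠♠█♧♠??
??♧♢♧♧♠█??
??♠♧♧··♧??
??♢·█♠♧♧??
??♠█♠★·♧??
???··♢█♧??
???♠█♠♧♧??
??????????
??????????

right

?♧♧♠♧♠????
?·♠♠█♧♠???
?♧♢♧♧♠█???
?♠♧♧··♧·??
?♢·█♠♧♧·??
?♠█♠♧★♧♧??
??··♢█♧♠??
??♠█♠♧♧·??
??????????
??????????

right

♧♧♠♧♠?????
·♠♠█♧♠????
♧♢♧♧♠█????
♠♧♧··♧··??
♢·█♠♧♧··??
♠█♠♧·★♧♢??
?··♢█♧♠♧??
?♠█♠♧♧·♢??
??????????
??????????

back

·♠♠█♧♠????
♧♢♧♧♠█????
♠♧♧··♧··??
♢·█♠♧♧··??
♠█♠♧·♧♧♢??
?··♢█★♠♧??
?♠█♠♧♧·♢??
???♧·♧♧♧??
??????????
??????????

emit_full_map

♧♧·♧♠???
♠♧·♢·???
█♧♧♠♠???
♠♢♧♠█???
♢♧·♠♠???
♧♧♠♧♠???
·♠♠█♧♠??
♧♢♧♧♠█??
♠♧♧··♧··
♢·█♠♧♧··
♠█♠♧·♧♧♢
?··♢█★♠♧
?♠█♠♧♧·♢
???♧·♧♧♧

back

♧♢♧♧♠█????
♠♧♧··♧··??
♢·█♠♧♧··??
♠█♠♧·♧♧♢??
?··♢█♧♠♧??
?♠█♠♧★·♢??
???♧·♧♧♧??
???█♠♢·♧??
??????????
??????????

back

♠♧♧··♧··??
♢·█♠♧♧··??
♠█♠♧·♧♧♢??
?··♢█♧♠♧??
?♠█♠♧♧·♢??
???♧·★♧♧??
???█♠♢·♧??
???♠♠♧♧·??
??????????
??????????

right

♧♧··♧··???
·█♠♧♧··???
█♠♧·♧♧♢???
··♢█♧♠♧·??
♠█♠♧♧·♢♧??
??♧·♧★♧♠??
??█♠♢·♧♧??
??♠♠♧♧·♧??
??????????
??????????

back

·█♠♧♧··???
█♠♧·♧♧♢???
··♢█♧♠♧·??
♠█♠♧♧·♢♧??
??♧·♧♧♧♠??
??█♠♢★♧♧??
??♠♠♧♧·♧??
???·♧♧♧♧??
??????????
??????????

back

█♠♧·♧♧♢???
··♢█♧♠♧·??
♠█♠♧♧·♢♧??
??♧·♧♧♧♠??
??█♠♢·♧♧??
??♠♠♧★·♧??
???·♧♧♧♧??
???♠·█·♧??
??????????
??????????

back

··♢█♧♠♧·??
♠█♠♧♧·♢♧??
??♧·♧♧♧♠??
??█♠♢·♧♧??
??♠♠♧♧·♧??
???·♧★♧♧??
???♠·█·♧??
???·♧♧♧♧??
??????????
??????????

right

·♢█♧♠♧·???
█♠♧♧·♢♧???
?♧·♧♧♧♠???
?█♠♢·♧♧♧??
?♠♠♧♧·♧·??
??·♧♧★♧♠??
??♠·█·♧♧??
??·♧♧♧♧·??
??????????
??????????

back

█♠♧♧·♢♧???
?♧·♧♧♧♠???
?█♠♢·♧♧♧??
?♠♠♧♧·♧·??
??·♧♧♧♧♠??
??♠·█★♧♧??
??·♧♧♧♧·??
???·♢♢♧♧??
??????????
??????????

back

?♧·♧♧♧♠???
?█♠♢·♧♧♧??
?♠♠♧♧·♧·??
??·♧♧♧♧♠??
??♠·█·♧♧??
??·♧♧★♧·??
???·♢♢♧♧??
???♧♠·♠♠??
??????????
??????????

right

♧·♧♧♧♠????
█♠♢·♧♧♧???
♠♠♧♧·♧·???
?·♧♧♧♧♠♠??
?♠·█·♧♧♢??
?·♧♧♧★·♠??
??·♢♢♧♧·??
??♧♠·♠♠♧??
??????????
??????????

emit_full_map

♧♧·♧♠??????
♠♧·♢·??????
█♧♧♠♠??????
♠♢♧♠█??????
♢♧·♠♠??????
♧♧♠♧♠??????
·♠♠█♧♠?????
♧♢♧♧♠█?????
♠♧♧··♧··???
♢·█♠♧♧··???
♠█♠♧·♧♧♢???
?··♢█♧♠♧·??
?♠█♠♧♧·♢♧??
???♧·♧♧♧♠??
???█♠♢·♧♧♧?
???♠♠♧♧·♧·?
????·♧♧♧♧♠♠
????♠·█·♧♧♢
????·♧♧♧★·♠
?????·♢♢♧♧·
?????♧♠·♠♠♧

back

█♠♢·♧♧♧???
♠♠♧♧·♧·???
?·♧♧♧♧♠♠??
?♠·█·♧♧♢??
?·♧♧♧♧·♠??
??·♢♢★♧·??
??♧♠·♠♠♧??
???♠♧♧♢█??
??????????
??????????

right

♠♢·♧♧♧????
♠♧♧·♧·????
·♧♧♧♧♠♠???
♠·█·♧♧♢♠??
·♧♧♧♧·♠♧??
?·♢♢♧★·♠??
?♧♠·♠♠♧♧??
??♠♧♧♢█♢??
??????????
??????????

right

♢·♧♧♧?????
♧♧·♧·?????
♧♧♧♧♠♠????
·█·♧♧♢♠·??
♧♧♧♧·♠♧·??
·♢♢♧♧★♠♧??
♧♠·♠♠♧♧█??
?♠♧♧♢█♢♧??
??????????
??????????

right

·♧♧♧??????
♧·♧·??????
♧♧♧♠♠?????
█·♧♧♢♠·♢??
♧♧♧·♠♧·♠??
♢♢♧♧·★♧♧??
♠·♠♠♧♧█♧??
♠♧♧♢█♢♧·??
??????????
??????????

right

♧♧♧???????
·♧·???????
♧♧♠♠??????
·♧♧♢♠·♢♢??
♧♧·♠♧·♠·??
♢♧♧·♠★♧♧??
·♠♠♧♧█♧♧??
♧♧♢█♢♧·♧??
??????????
??????????

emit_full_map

♧♧·♧♠??????????
♠♧·♢·??????????
█♧♧♠♠??????????
♠♢♧♠█??????????
♢♧·♠♠??????????
♧♧♠♧♠??????????
·♠♠█♧♠?????????
♧♢♧♧♠█?????????
♠♧♧··♧··???????
♢·█♠♧♧··???????
♠█♠♧·♧♧♢???????
?··♢█♧♠♧·??????
?♠█♠♧♧·♢♧??????
???♧·♧♧♧♠??????
???█♠♢·♧♧♧?????
???♠♠♧♧·♧·?????
????·♧♧♧♧♠♠????
????♠·█·♧♧♢♠·♢♢
????·♧♧♧♧·♠♧·♠·
?????·♢♢♧♧·♠★♧♧
?????♧♠·♠♠♧♧█♧♧
??????♠♧♧♢█♢♧·♧


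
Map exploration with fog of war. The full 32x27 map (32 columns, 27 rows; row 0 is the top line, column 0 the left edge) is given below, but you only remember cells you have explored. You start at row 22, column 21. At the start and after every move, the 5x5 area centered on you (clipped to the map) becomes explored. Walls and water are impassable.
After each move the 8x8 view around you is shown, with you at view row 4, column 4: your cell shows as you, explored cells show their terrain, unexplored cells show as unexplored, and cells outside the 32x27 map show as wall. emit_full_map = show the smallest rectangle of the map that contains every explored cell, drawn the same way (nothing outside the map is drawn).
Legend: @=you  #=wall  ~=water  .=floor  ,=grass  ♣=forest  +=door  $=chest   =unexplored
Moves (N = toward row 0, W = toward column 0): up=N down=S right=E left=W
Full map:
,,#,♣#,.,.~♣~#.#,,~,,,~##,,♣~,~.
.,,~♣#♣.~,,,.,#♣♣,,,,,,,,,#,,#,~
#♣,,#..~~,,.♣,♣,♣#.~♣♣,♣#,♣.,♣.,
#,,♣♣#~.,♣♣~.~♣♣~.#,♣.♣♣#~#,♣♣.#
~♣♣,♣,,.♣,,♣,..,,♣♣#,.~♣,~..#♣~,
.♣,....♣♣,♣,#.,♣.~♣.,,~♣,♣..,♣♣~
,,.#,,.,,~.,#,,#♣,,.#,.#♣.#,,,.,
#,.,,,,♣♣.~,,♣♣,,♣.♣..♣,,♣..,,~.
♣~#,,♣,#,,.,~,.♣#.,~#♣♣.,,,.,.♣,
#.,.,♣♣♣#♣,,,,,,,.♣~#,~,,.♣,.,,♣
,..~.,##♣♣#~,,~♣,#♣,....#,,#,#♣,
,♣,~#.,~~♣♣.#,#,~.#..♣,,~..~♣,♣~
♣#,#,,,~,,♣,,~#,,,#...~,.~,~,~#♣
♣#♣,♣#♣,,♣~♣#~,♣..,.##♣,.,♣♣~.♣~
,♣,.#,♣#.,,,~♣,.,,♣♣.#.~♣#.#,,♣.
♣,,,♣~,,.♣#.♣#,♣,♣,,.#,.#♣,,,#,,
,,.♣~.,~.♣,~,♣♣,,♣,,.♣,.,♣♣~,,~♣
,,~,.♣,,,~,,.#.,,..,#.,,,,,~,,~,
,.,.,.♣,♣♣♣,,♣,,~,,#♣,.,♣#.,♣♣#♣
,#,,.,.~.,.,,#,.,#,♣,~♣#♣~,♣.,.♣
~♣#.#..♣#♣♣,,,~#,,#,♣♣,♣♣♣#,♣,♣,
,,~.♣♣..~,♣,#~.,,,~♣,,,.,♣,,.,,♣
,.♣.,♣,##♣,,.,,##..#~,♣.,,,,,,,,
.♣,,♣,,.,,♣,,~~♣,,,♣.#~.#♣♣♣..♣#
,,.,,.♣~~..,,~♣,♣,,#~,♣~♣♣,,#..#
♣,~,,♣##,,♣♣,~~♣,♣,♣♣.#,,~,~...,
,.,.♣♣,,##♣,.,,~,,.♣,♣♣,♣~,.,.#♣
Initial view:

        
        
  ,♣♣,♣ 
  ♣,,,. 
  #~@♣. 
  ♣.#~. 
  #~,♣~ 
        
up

        
        
  ♣,~♣# 
  ,♣♣,♣ 
  ♣,@,. 
  #~,♣. 
  ♣.#~. 
  #~,♣~ 

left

        
        
  ,♣,~♣#
  #,♣♣,♣
  ~♣@,,.
  .#~,♣.
  ,♣.#~.
   #~,♣~

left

        
        
  #,♣,~♣
  ,#,♣♣,
  ,~@,,,
  ..#~,♣
  ,,♣.#~
    #~,♣

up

        
        
  ,,#♣, 
  #,♣,~♣
  ,#@♣♣,
  ,~♣,,,
  ..#~,♣
  ,,♣.#~

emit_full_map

,,#♣,  
#,♣,~♣#
,#@♣♣,♣
,~♣,,,.
..#~,♣.
,,♣.#~.
  #~,♣~

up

        
        
  ..,#. 
  ,,#♣, 
  #,@,~♣
  ,#,♣♣,
  ,~♣,,,
  ..#~,♣

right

        
        
 ..,#., 
 ,,#♣,. 
 #,♣@~♣#
 ,#,♣♣,♣
 ,~♣,,,.
 ..#~,♣.

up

        
        
  ,,.♣, 
 ..,#., 
 ,,#@,. 
 #,♣,~♣#
 ,#,♣♣,♣
 ,~♣,,,.

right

        
        
 ,,.♣,. 
..,#.,, 
,,#♣@., 
#,♣,~♣# 
,#,♣♣,♣ 
,~♣,,,. 

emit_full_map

 ,,.♣,.
..,#.,,
,,#♣@.,
#,♣,~♣#
,#,♣♣,♣
,~♣,,,.
..#~,♣.
,,♣.#~.
  #~,♣~

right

        
        
,,.♣,., 
.,#.,,, 
,#♣,@,♣ 
,♣,~♣#♣ 
#,♣♣,♣♣ 
~♣,,,.  

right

        
        
,.♣,.,♣ 
,#.,,,, 
#♣,.@♣# 
♣,~♣#♣~ 
,♣♣,♣♣♣ 
♣,,,.   

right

        
        
.♣,.,♣♣ 
#.,,,,, 
♣,.,@#. 
,~♣#♣~, 
♣♣,♣♣♣# 
,,,.    

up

        
        
  ,.#♣, 
.♣,.,♣♣ 
#.,,@,, 
♣,.,♣#. 
,~♣#♣~, 
♣♣,♣♣♣# 

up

        
        
  .~♣#. 
  ,.#♣, 
.♣,.@♣♣ 
#.,,,,, 
♣,.,♣#. 
,~♣#♣~, 

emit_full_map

     .~♣#.
     ,.#♣,
 ,,.♣,.@♣♣
..,#.,,,,,
,,#♣,.,♣#.
#,♣,~♣#♣~,
,#,♣♣,♣♣♣#
,~♣,,,.   
..#~,♣.   
,,♣.#~.   
  #~,♣~   

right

        
        
 .~♣#.# 
 ,.#♣,, 
♣,.,@♣~ 
.,,,,,~ 
,.,♣#., 
~♣#♣~,  

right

        
        
.~♣#.#, 
,.#♣,,, 
,.,♣@~, 
,,,,,~, 
.,♣#.,♣ 
♣#♣~,   

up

        
        
  .,♣♣~ 
.~♣#.#, 
,.#♣@,, 
,.,♣♣~, 
,,,,,~, 
.,♣#.,♣ 

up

        
        
  .~,~, 
  .,♣♣~ 
.~♣#@#, 
,.#♣,,, 
,.,♣♣~, 
,,,,,~, 

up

        
        
  ~..~♣ 
  .~,~, 
  .,@♣~ 
.~♣#.#, 
,.#♣,,, 
,.,♣♣~, 

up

        
        
  #,,#, 
  ~..~♣ 
  .~@~, 
  .,♣♣~ 
.~♣#.#, 
,.#♣,,, 

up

        
        
  ,.♣,. 
  #,,#, 
  ~.@~♣ 
  .~,~, 
  .,♣♣~ 
.~♣#.#, 

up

        
        
  ,,,., 
  ,.♣,. 
  #,@#, 
  ~..~♣ 
  .~,~, 
  .,♣♣~ 

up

        
        
  ,♣.., 
  ,,,., 
  ,.@,. 
  #,,#, 
  ~..~♣ 
  .~,~, 

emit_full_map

       ,♣..,
       ,,,.,
       ,.@,.
       #,,#,
       ~..~♣
       .~,~,
       .,♣♣~
     .~♣#.#,
     ,.#♣,,,
 ,,.♣,.,♣♣~,
..,#.,,,,,~,
,,#♣,.,♣#.,♣
#,♣,~♣#♣~,  
,#,♣♣,♣♣♣#  
,~♣,,,.     
..#~,♣.     
,,♣.#~.     
  #~,♣~     

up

        
        
  ♣.#,, 
  ,♣.., 
  ,,@., 
  ,.♣,. 
  #,,#, 
  ~..~♣ 

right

        
        
 ♣.#,,, 
 ,♣..,, 
 ,,,@,. 
 ,.♣,., 
 #,,#,# 
 ~..~♣  

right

        
        
♣.#,,,. 
,♣..,,~ 
,,,.@.♣ 
,.♣,.,, 
#,,#,#♣ 
~..~♣   

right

       #
       #
.#,,,.,#
♣..,,~.#
,,.,@♣,#
.♣,.,,♣#
,,#,#♣,#
..~♣   #

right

      ##
      ##
#,,,.,##
..,,~.##
,.,.@,##
♣,.,,♣##
,#,#♣,##
.~♣   ##

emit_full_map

       ♣.#,,,.,
       ,♣..,,~.
       ,,,.,.@,
       ,.♣,.,,♣
       #,,#,#♣,
       ~..~♣   
       .~,~,   
       .,♣♣~   
     .~♣#.#,   
     ,.#♣,,,   
 ,,.♣,.,♣♣~,   
..,#.,,,,,~,   
,,#♣,.,♣#.,♣   
#,♣,~♣#♣~,     
,#,♣♣,♣♣♣#     
,~♣,,,.        
..#~,♣.        
,,♣.#~.        
  #~,♣~        

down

      ##
#,,,.,##
..,,~.##
,.,.♣,##
♣,.,@♣##
,#,#♣,##
.~♣,♣~##
,~,   ##

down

#,,,.,##
..,,~.##
,.,.♣,##
♣,.,,♣##
,#,#@,##
.~♣,♣~##
,~,~#♣##
♣♣~   ##

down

..,,~.##
,.,.♣,##
♣,.,,♣##
,#,#♣,##
.~♣,@~##
,~,~#♣##
♣♣~.♣~##
.#,   ##

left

♣..,,~.#
,,.,.♣,#
.♣,.,,♣#
,,#,#♣,#
..~♣@♣~#
~,~,~#♣#
,♣♣~.♣~#
#.#,   #

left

,♣..,,~.
,,,.,.♣,
,.♣,.,,♣
#,,#,#♣,
~..~@,♣~
.~,~,~#♣
.,♣♣~.♣~
♣#.#,   

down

,,,.,.♣,
,.♣,.,,♣
#,,#,#♣,
~..~♣,♣~
.~,~@~#♣
.,♣♣~.♣~
♣#.#,,♣ 
#♣,,,   

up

,♣..,,~.
,,,.,.♣,
,.♣,.,,♣
#,,#,#♣,
~..~@,♣~
.~,~,~#♣
.,♣♣~.♣~
♣#.#,,♣ 

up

♣.#,,,.,
,♣..,,~.
,,,.,.♣,
,.♣,.,,♣
#,,#@#♣,
~..~♣,♣~
.~,~,~#♣
.,♣♣~.♣~

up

        
♣.#,,,.,
,♣..,,~.
,,,.,.♣,
,.♣,@,,♣
#,,#,#♣,
~..~♣,♣~
.~,~,~#♣

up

        
        
♣.#,,,.,
,♣..,,~.
,,,.@.♣,
,.♣,.,,♣
#,,#,#♣,
~..~♣,♣~

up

        
        
  ..,♣♣ 
♣.#,,,.,
,♣..@,~.
,,,.,.♣,
,.♣,.,,♣
#,,#,#♣,

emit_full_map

         ..,♣♣ 
       ♣.#,,,.,
       ,♣..@,~.
       ,,,.,.♣,
       ,.♣,.,,♣
       #,,#,#♣,
       ~..~♣,♣~
       .~,~,~#♣
       .,♣♣~.♣~
     .~♣#.#,,♣ 
     ,.#♣,,,   
 ,,.♣,.,♣♣~,   
..,#.,,,,,~,   
,,#♣,.,♣#.,♣   
#,♣,~♣#♣~,     
,#,♣♣,♣♣♣#     
,~♣,,,.        
..#~,♣.        
,,♣.#~.        
  #~,♣~        

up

        
        
  ..#♣~ 
  ..,♣♣ 
♣.#,@,.,
,♣..,,~.
,,,.,.♣,
,.♣,.,,♣

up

        
        
  #,♣♣. 
  ..#♣~ 
  ..@♣♣ 
♣.#,,,.,
,♣..,,~.
,,,.,.♣,

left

        
        
  ~#,♣♣.
  ~..#♣~
  ♣.@,♣♣
 ♣.#,,,.
 ,♣..,,~
 ,,,.,.♣

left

        
        
  #~#,♣♣
  ,~..#♣
  ,♣@.,♣
  ♣.#,,,
  ,♣..,,
  ,,,.,.

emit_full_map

       #~#,♣♣. 
       ,~..#♣~ 
       ,♣@.,♣♣ 
       ♣.#,,,.,
       ,♣..,,~.
       ,,,.,.♣,
       ,.♣,.,,♣
       #,,#,#♣,
       ~..~♣,♣~
       .~,~,~#♣
       .,♣♣~.♣~
     .~♣#.#,,♣ 
     ,.#♣,,,   
 ,,.♣,.,♣♣~,   
..,#.,,,,,~,   
,,#♣,.,♣#.,♣   
#,♣,~♣#♣~,     
,#,♣♣,♣♣♣#     
,~♣,,,.        
..#~,♣.        
,,♣.#~.        
  #~,♣~        


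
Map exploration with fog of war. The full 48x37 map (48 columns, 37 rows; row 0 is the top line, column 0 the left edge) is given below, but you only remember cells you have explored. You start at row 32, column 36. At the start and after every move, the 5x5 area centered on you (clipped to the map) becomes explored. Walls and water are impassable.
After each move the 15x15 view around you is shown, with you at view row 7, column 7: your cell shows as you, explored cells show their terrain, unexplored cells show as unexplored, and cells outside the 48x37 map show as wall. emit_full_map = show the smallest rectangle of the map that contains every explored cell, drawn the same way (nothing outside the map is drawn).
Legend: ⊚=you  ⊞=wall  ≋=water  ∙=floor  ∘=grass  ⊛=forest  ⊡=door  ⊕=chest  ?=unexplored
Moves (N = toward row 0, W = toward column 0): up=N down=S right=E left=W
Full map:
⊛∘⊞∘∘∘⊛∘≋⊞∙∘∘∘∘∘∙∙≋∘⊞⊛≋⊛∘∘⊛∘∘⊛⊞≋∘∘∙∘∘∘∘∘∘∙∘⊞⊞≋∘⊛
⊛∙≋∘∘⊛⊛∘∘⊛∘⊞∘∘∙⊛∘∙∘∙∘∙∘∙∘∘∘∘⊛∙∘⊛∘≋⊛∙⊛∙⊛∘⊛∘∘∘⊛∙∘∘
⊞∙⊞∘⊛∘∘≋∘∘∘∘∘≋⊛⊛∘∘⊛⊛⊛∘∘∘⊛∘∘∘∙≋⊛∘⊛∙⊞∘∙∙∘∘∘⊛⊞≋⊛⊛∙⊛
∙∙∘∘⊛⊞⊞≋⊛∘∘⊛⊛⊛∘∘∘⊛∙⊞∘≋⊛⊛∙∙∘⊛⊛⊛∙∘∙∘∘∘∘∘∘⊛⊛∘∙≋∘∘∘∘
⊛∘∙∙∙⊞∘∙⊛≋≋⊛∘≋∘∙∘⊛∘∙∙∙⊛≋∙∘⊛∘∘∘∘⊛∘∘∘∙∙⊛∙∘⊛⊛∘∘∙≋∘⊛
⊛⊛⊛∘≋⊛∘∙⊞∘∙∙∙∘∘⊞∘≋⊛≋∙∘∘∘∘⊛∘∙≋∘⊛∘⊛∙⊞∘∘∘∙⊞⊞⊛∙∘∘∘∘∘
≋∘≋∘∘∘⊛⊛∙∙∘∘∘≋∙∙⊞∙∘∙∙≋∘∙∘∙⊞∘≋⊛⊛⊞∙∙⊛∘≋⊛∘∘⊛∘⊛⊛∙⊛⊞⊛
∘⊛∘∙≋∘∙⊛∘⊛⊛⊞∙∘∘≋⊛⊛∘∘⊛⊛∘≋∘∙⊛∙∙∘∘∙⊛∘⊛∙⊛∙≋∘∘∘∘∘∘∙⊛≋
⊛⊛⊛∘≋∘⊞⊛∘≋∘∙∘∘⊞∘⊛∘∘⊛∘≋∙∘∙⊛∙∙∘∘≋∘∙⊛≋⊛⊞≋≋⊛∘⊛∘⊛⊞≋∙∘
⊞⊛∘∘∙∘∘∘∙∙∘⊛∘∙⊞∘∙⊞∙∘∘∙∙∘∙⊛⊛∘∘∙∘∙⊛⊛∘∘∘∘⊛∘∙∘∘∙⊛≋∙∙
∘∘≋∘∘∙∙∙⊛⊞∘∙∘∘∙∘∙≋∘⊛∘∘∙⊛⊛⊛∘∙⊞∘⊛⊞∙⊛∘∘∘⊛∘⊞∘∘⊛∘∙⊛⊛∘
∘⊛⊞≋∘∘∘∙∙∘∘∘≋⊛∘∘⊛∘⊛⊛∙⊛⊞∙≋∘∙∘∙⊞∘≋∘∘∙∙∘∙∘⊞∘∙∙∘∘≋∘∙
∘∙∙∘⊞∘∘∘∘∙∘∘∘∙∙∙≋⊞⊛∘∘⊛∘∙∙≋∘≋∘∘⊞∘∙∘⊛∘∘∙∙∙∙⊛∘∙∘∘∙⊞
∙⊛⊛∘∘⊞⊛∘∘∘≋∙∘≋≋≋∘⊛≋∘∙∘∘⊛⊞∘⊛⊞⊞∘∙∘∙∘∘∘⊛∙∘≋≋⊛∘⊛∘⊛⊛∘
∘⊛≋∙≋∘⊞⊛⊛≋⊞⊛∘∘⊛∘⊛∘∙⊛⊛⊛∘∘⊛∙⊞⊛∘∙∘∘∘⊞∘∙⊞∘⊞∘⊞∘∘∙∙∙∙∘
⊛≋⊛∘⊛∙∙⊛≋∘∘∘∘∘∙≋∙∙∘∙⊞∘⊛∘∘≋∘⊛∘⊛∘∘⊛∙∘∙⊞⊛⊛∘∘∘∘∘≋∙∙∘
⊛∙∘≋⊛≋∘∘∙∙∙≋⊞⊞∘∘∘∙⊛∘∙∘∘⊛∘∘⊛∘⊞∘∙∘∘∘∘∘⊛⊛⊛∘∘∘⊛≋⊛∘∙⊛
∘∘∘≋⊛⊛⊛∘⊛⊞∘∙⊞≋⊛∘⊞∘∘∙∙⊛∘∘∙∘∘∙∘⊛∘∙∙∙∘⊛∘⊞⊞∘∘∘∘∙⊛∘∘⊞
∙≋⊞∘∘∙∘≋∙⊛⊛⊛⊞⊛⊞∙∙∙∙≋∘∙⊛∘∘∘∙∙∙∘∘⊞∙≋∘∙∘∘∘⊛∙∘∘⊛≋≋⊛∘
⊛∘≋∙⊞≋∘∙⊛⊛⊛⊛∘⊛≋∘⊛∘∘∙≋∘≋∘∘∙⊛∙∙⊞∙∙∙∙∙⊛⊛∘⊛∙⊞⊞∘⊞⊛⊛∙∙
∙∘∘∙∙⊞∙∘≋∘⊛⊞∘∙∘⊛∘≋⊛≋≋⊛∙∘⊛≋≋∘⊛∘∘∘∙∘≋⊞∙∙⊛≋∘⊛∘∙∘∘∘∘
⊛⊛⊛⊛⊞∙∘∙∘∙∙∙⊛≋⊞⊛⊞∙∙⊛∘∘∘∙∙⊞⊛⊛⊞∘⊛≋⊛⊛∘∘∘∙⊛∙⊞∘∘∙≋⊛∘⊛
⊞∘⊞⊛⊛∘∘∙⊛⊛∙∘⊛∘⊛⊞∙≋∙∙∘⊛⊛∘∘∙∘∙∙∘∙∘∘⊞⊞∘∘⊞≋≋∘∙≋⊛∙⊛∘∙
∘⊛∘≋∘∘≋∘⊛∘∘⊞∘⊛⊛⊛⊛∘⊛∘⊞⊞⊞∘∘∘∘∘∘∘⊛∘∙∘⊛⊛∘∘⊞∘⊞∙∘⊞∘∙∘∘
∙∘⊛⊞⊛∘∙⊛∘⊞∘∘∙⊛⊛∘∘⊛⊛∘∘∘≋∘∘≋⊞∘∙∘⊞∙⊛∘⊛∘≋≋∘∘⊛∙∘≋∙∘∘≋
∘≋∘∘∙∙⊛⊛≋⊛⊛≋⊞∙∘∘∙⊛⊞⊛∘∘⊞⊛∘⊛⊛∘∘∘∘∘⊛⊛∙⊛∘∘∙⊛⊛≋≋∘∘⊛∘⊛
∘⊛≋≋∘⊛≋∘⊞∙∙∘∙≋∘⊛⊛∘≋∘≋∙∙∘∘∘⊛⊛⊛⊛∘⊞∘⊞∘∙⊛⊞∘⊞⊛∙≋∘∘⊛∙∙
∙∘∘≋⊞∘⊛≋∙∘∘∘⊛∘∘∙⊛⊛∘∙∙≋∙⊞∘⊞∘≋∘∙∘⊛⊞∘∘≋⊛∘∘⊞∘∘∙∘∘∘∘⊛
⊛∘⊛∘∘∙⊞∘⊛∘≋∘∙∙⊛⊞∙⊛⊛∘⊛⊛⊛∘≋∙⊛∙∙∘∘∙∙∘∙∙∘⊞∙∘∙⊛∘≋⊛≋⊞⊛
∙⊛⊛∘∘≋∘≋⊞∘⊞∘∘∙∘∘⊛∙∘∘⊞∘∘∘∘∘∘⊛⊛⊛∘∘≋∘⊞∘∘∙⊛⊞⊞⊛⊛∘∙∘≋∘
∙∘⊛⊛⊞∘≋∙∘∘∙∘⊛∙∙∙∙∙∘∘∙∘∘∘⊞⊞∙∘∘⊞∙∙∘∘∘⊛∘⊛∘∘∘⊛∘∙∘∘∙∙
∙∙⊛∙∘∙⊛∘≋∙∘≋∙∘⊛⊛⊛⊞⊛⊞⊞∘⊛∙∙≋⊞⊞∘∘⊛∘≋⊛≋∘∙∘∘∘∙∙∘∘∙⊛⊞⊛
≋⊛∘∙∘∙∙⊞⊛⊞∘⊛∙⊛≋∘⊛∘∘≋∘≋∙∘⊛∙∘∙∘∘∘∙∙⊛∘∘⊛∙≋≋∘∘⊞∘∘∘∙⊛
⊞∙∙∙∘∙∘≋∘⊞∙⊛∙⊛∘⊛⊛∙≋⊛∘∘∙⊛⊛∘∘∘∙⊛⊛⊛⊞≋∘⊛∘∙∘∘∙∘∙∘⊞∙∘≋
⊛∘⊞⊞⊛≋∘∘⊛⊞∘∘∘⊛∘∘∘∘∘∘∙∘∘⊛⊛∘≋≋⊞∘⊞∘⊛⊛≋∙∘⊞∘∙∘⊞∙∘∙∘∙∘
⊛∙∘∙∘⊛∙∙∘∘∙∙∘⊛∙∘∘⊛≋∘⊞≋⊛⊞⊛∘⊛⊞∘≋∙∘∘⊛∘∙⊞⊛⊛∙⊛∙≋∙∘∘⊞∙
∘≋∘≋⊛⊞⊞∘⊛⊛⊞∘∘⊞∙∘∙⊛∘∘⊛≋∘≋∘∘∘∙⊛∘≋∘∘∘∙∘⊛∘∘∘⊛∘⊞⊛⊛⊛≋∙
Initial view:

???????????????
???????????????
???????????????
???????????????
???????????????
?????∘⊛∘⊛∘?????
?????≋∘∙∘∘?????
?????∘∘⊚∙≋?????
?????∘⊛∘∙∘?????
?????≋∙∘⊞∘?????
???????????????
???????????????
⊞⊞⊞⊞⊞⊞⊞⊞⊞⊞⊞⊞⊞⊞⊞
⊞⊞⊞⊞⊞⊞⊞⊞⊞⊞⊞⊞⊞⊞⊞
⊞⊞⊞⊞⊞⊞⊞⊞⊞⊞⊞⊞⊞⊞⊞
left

???????????????
???????????????
???????????????
???????????????
???????????????
?????∘∘⊛∘⊛∘????
?????⊛≋∘∙∘∘????
?????⊛∘⊚⊛∙≋????
?????≋∘⊛∘∙∘????
?????⊛≋∙∘⊞∘????
???????????????
???????????????
⊞⊞⊞⊞⊞⊞⊞⊞⊞⊞⊞⊞⊞⊞⊞
⊞⊞⊞⊞⊞⊞⊞⊞⊞⊞⊞⊞⊞⊞⊞
⊞⊞⊞⊞⊞⊞⊞⊞⊞⊞⊞⊞⊞⊞⊞

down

???????????????
???????????????
???????????????
???????????????
?????∘∘⊛∘⊛∘????
?????⊛≋∘∙∘∘????
?????⊛∘∘⊛∙≋????
?????≋∘⊚∘∙∘????
?????⊛≋∙∘⊞∘????
?????⊛∘∙⊞⊛?????
???????????????
⊞⊞⊞⊞⊞⊞⊞⊞⊞⊞⊞⊞⊞⊞⊞
⊞⊞⊞⊞⊞⊞⊞⊞⊞⊞⊞⊞⊞⊞⊞
⊞⊞⊞⊞⊞⊞⊞⊞⊞⊞⊞⊞⊞⊞⊞
⊞⊞⊞⊞⊞⊞⊞⊞⊞⊞⊞⊞⊞⊞⊞

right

???????????????
???????????????
???????????????
???????????????
????∘∘⊛∘⊛∘?????
????⊛≋∘∙∘∘?????
????⊛∘∘⊛∙≋?????
????≋∘⊛⊚∙∘?????
????⊛≋∙∘⊞∘?????
????⊛∘∙⊞⊛⊛?????
???????????????
⊞⊞⊞⊞⊞⊞⊞⊞⊞⊞⊞⊞⊞⊞⊞
⊞⊞⊞⊞⊞⊞⊞⊞⊞⊞⊞⊞⊞⊞⊞
⊞⊞⊞⊞⊞⊞⊞⊞⊞⊞⊞⊞⊞⊞⊞
⊞⊞⊞⊞⊞⊞⊞⊞⊞⊞⊞⊞⊞⊞⊞

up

???????????????
???????????????
???????????????
???????????????
???????????????
????∘∘⊛∘⊛∘?????
????⊛≋∘∙∘∘?????
????⊛∘∘⊚∙≋?????
????≋∘⊛∘∙∘?????
????⊛≋∙∘⊞∘?????
????⊛∘∙⊞⊛⊛?????
???????????????
⊞⊞⊞⊞⊞⊞⊞⊞⊞⊞⊞⊞⊞⊞⊞
⊞⊞⊞⊞⊞⊞⊞⊞⊞⊞⊞⊞⊞⊞⊞
⊞⊞⊞⊞⊞⊞⊞⊞⊞⊞⊞⊞⊞⊞⊞

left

???????????????
???????????????
???????????????
???????????????
???????????????
?????∘∘⊛∘⊛∘????
?????⊛≋∘∙∘∘????
?????⊛∘⊚⊛∙≋????
?????≋∘⊛∘∙∘????
?????⊛≋∙∘⊞∘????
?????⊛∘∙⊞⊛⊛????
???????????????
⊞⊞⊞⊞⊞⊞⊞⊞⊞⊞⊞⊞⊞⊞⊞
⊞⊞⊞⊞⊞⊞⊞⊞⊞⊞⊞⊞⊞⊞⊞
⊞⊞⊞⊞⊞⊞⊞⊞⊞⊞⊞⊞⊞⊞⊞

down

???????????????
???????????????
???????????????
???????????????
?????∘∘⊛∘⊛∘????
?????⊛≋∘∙∘∘????
?????⊛∘∘⊛∙≋????
?????≋∘⊚∘∙∘????
?????⊛≋∙∘⊞∘????
?????⊛∘∙⊞⊛⊛????
???????????????
⊞⊞⊞⊞⊞⊞⊞⊞⊞⊞⊞⊞⊞⊞⊞
⊞⊞⊞⊞⊞⊞⊞⊞⊞⊞⊞⊞⊞⊞⊞
⊞⊞⊞⊞⊞⊞⊞⊞⊞⊞⊞⊞⊞⊞⊞
⊞⊞⊞⊞⊞⊞⊞⊞⊞⊞⊞⊞⊞⊞⊞

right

???????????????
???????????????
???????????????
???????????????
????∘∘⊛∘⊛∘?????
????⊛≋∘∙∘∘?????
????⊛∘∘⊛∙≋?????
????≋∘⊛⊚∙∘?????
????⊛≋∙∘⊞∘?????
????⊛∘∙⊞⊛⊛?????
???????????????
⊞⊞⊞⊞⊞⊞⊞⊞⊞⊞⊞⊞⊞⊞⊞
⊞⊞⊞⊞⊞⊞⊞⊞⊞⊞⊞⊞⊞⊞⊞
⊞⊞⊞⊞⊞⊞⊞⊞⊞⊞⊞⊞⊞⊞⊞
⊞⊞⊞⊞⊞⊞⊞⊞⊞⊞⊞⊞⊞⊞⊞

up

???????????????
???????????????
???????????????
???????????????
???????????????
????∘∘⊛∘⊛∘?????
????⊛≋∘∙∘∘?????
????⊛∘∘⊚∙≋?????
????≋∘⊛∘∙∘?????
????⊛≋∙∘⊞∘?????
????⊛∘∙⊞⊛⊛?????
???????????????
⊞⊞⊞⊞⊞⊞⊞⊞⊞⊞⊞⊞⊞⊞⊞
⊞⊞⊞⊞⊞⊞⊞⊞⊞⊞⊞⊞⊞⊞⊞
⊞⊞⊞⊞⊞⊞⊞⊞⊞⊞⊞⊞⊞⊞⊞

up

???????????????
???????????????
???????????????
???????????????
???????????????
?????⊞∘∘∙⊛?????
????∘∘⊛∘⊛∘?????
????⊛≋∘⊚∘∘?????
????⊛∘∘⊛∙≋?????
????≋∘⊛∘∙∘?????
????⊛≋∙∘⊞∘?????
????⊛∘∙⊞⊛⊛?????
???????????????
⊞⊞⊞⊞⊞⊞⊞⊞⊞⊞⊞⊞⊞⊞⊞
⊞⊞⊞⊞⊞⊞⊞⊞⊞⊞⊞⊞⊞⊞⊞

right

???????????????
???????????????
???????????????
???????????????
???????????????
????⊞∘∘∙⊛⊞?????
???∘∘⊛∘⊛∘∘?????
???⊛≋∘∙⊚∘∘?????
???⊛∘∘⊛∙≋≋?????
???≋∘⊛∘∙∘∘?????
???⊛≋∙∘⊞∘??????
???⊛∘∙⊞⊛⊛??????
???????????????
⊞⊞⊞⊞⊞⊞⊞⊞⊞⊞⊞⊞⊞⊞⊞
⊞⊞⊞⊞⊞⊞⊞⊞⊞⊞⊞⊞⊞⊞⊞

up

???????????????
???????????????
???????????????
???????????????
???????????????
?????∙∘⊞∙∘?????
????⊞∘∘∙⊛⊞?????
???∘∘⊛∘⊚∘∘?????
???⊛≋∘∙∘∘∘?????
???⊛∘∘⊛∙≋≋?????
???≋∘⊛∘∙∘∘?????
???⊛≋∙∘⊞∘??????
???⊛∘∙⊞⊛⊛??????
???????????????
⊞⊞⊞⊞⊞⊞⊞⊞⊞⊞⊞⊞⊞⊞⊞

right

???????????????
???????????????
???????????????
???????????????
???????????????
????∙∘⊞∙∘∙?????
???⊞∘∘∙⊛⊞⊞?????
??∘∘⊛∘⊛⊚∘∘?????
??⊛≋∘∙∘∘∘∙?????
??⊛∘∘⊛∙≋≋∘?????
??≋∘⊛∘∙∘∘??????
??⊛≋∙∘⊞∘???????
??⊛∘∙⊞⊛⊛???????
???????????????
⊞⊞⊞⊞⊞⊞⊞⊞⊞⊞⊞⊞⊞⊞⊞

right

???????????????
???????????????
???????????????
???????????????
???????????????
???∙∘⊞∙∘∙⊛?????
??⊞∘∘∙⊛⊞⊞⊛?????
?∘∘⊛∘⊛∘⊚∘⊛?????
?⊛≋∘∙∘∘∘∙∙?????
?⊛∘∘⊛∙≋≋∘∘?????
?≋∘⊛∘∙∘∘???????
?⊛≋∙∘⊞∘????????
?⊛∘∙⊞⊛⊛????????
???????????????
⊞⊞⊞⊞⊞⊞⊞⊞⊞⊞⊞⊞⊞⊞⊞

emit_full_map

??∙∘⊞∙∘∙⊛
?⊞∘∘∙⊛⊞⊞⊛
∘∘⊛∘⊛∘⊚∘⊛
⊛≋∘∙∘∘∘∙∙
⊛∘∘⊛∙≋≋∘∘
≋∘⊛∘∙∘∘??
⊛≋∙∘⊞∘???
⊛∘∙⊞⊛⊛???

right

???????????????
???????????????
???????????????
???????????????
???????????????
??∙∘⊞∙∘∙⊛∘?????
?⊞∘∘∙⊛⊞⊞⊛⊛?????
∘∘⊛∘⊛∘∘⊚⊛∘?????
⊛≋∘∙∘∘∘∙∙∘?????
⊛∘∘⊛∙≋≋∘∘⊞?????
≋∘⊛∘∙∘∘????????
⊛≋∙∘⊞∘?????????
⊛∘∙⊞⊛⊛?????????
???????????????
⊞⊞⊞⊞⊞⊞⊞⊞⊞⊞⊞⊞⊞⊞⊞

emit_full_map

??∙∘⊞∙∘∙⊛∘
?⊞∘∘∙⊛⊞⊞⊛⊛
∘∘⊛∘⊛∘∘⊚⊛∘
⊛≋∘∙∘∘∘∙∙∘
⊛∘∘⊛∙≋≋∘∘⊞
≋∘⊛∘∙∘∘???
⊛≋∙∘⊞∘????
⊛∘∙⊞⊛⊛????


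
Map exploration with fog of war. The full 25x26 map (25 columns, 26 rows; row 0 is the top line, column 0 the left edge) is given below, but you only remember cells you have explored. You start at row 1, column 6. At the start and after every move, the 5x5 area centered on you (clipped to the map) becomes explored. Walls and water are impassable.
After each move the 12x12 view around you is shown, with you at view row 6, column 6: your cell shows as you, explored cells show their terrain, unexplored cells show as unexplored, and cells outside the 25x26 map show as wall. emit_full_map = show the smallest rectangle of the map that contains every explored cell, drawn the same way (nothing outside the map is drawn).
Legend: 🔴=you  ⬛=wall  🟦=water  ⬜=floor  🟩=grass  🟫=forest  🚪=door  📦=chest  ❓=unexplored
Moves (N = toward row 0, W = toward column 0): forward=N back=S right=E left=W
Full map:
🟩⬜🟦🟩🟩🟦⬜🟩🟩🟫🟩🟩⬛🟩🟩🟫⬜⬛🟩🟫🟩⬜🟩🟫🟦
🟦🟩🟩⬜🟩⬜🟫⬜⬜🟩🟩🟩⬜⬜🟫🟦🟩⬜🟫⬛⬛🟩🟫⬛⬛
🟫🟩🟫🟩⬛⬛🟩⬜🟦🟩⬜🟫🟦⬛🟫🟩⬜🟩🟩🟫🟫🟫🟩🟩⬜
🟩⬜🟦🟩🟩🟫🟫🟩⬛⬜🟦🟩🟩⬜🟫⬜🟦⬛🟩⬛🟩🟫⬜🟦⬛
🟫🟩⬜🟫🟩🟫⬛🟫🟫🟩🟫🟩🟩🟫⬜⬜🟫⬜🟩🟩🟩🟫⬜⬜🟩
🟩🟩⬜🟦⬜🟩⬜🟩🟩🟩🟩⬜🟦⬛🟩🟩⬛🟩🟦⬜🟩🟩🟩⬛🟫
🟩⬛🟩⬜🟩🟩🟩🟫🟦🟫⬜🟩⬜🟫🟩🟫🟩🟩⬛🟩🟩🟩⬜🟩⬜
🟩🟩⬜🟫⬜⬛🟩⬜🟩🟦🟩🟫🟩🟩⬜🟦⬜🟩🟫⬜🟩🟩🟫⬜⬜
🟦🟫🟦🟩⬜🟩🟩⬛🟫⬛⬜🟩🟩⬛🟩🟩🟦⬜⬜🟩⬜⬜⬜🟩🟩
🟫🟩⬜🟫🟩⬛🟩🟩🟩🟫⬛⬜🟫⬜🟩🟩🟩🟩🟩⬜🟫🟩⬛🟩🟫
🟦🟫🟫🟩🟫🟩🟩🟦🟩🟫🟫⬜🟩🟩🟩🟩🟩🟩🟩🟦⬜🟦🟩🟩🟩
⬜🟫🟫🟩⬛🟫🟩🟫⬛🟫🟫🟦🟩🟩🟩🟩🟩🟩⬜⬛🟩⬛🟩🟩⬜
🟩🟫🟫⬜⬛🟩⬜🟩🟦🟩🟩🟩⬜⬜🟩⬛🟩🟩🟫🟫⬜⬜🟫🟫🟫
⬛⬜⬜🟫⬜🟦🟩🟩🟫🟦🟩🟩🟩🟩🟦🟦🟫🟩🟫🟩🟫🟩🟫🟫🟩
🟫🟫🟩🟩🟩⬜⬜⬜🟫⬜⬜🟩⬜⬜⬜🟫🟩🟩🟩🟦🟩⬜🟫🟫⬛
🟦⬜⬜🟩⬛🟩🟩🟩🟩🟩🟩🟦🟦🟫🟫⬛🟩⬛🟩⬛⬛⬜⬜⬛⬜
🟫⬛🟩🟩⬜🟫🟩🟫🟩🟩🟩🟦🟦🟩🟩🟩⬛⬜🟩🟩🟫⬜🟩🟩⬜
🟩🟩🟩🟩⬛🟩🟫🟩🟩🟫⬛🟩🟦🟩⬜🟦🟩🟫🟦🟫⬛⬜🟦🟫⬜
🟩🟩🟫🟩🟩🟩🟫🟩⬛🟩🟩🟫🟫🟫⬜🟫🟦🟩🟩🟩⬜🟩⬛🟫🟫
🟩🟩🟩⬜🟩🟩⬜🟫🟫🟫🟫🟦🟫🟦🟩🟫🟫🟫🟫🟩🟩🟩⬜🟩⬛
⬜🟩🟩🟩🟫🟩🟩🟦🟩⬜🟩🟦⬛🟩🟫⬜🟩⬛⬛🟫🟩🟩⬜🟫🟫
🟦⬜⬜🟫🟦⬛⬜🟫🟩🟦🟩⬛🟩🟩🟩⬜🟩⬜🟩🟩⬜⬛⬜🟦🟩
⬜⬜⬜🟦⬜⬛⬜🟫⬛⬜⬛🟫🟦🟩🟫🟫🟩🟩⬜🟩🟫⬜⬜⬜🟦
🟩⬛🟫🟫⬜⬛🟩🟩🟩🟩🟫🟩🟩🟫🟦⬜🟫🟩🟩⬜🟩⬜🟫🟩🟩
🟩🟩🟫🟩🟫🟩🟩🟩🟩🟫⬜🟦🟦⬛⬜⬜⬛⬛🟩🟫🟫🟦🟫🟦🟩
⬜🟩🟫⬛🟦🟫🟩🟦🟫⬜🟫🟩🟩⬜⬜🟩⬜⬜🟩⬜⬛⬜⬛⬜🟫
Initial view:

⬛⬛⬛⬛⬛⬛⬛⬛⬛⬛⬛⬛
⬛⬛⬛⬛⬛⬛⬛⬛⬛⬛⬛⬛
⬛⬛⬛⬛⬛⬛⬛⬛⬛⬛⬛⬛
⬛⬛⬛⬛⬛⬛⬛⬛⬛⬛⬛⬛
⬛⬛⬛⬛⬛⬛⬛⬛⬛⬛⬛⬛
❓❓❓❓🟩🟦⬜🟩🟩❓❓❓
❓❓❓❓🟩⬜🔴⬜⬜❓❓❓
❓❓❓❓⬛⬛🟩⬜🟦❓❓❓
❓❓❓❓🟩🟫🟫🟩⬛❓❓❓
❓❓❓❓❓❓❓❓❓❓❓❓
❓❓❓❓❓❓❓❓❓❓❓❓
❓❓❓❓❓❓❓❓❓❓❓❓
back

⬛⬛⬛⬛⬛⬛⬛⬛⬛⬛⬛⬛
⬛⬛⬛⬛⬛⬛⬛⬛⬛⬛⬛⬛
⬛⬛⬛⬛⬛⬛⬛⬛⬛⬛⬛⬛
⬛⬛⬛⬛⬛⬛⬛⬛⬛⬛⬛⬛
❓❓❓❓🟩🟦⬜🟩🟩❓❓❓
❓❓❓❓🟩⬜🟫⬜⬜❓❓❓
❓❓❓❓⬛⬛🔴⬜🟦❓❓❓
❓❓❓❓🟩🟫🟫🟩⬛❓❓❓
❓❓❓❓🟩🟫⬛🟫🟫❓❓❓
❓❓❓❓❓❓❓❓❓❓❓❓
❓❓❓❓❓❓❓❓❓❓❓❓
❓❓❓❓❓❓❓❓❓❓❓❓

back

⬛⬛⬛⬛⬛⬛⬛⬛⬛⬛⬛⬛
⬛⬛⬛⬛⬛⬛⬛⬛⬛⬛⬛⬛
⬛⬛⬛⬛⬛⬛⬛⬛⬛⬛⬛⬛
❓❓❓❓🟩🟦⬜🟩🟩❓❓❓
❓❓❓❓🟩⬜🟫⬜⬜❓❓❓
❓❓❓❓⬛⬛🟩⬜🟦❓❓❓
❓❓❓❓🟩🟫🔴🟩⬛❓❓❓
❓❓❓❓🟩🟫⬛🟫🟫❓❓❓
❓❓❓❓⬜🟩⬜🟩🟩❓❓❓
❓❓❓❓❓❓❓❓❓❓❓❓
❓❓❓❓❓❓❓❓❓❓❓❓
❓❓❓❓❓❓❓❓❓❓❓❓

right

⬛⬛⬛⬛⬛⬛⬛⬛⬛⬛⬛⬛
⬛⬛⬛⬛⬛⬛⬛⬛⬛⬛⬛⬛
⬛⬛⬛⬛⬛⬛⬛⬛⬛⬛⬛⬛
❓❓❓🟩🟦⬜🟩🟩❓❓❓❓
❓❓❓🟩⬜🟫⬜⬜🟩❓❓❓
❓❓❓⬛⬛🟩⬜🟦🟩❓❓❓
❓❓❓🟩🟫🟫🔴⬛⬜❓❓❓
❓❓❓🟩🟫⬛🟫🟫🟩❓❓❓
❓❓❓⬜🟩⬜🟩🟩🟩❓❓❓
❓❓❓❓❓❓❓❓❓❓❓❓
❓❓❓❓❓❓❓❓❓❓❓❓
❓❓❓❓❓❓❓❓❓❓❓❓

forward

⬛⬛⬛⬛⬛⬛⬛⬛⬛⬛⬛⬛
⬛⬛⬛⬛⬛⬛⬛⬛⬛⬛⬛⬛
⬛⬛⬛⬛⬛⬛⬛⬛⬛⬛⬛⬛
⬛⬛⬛⬛⬛⬛⬛⬛⬛⬛⬛⬛
❓❓❓🟩🟦⬜🟩🟩🟫❓❓❓
❓❓❓🟩⬜🟫⬜⬜🟩❓❓❓
❓❓❓⬛⬛🟩🔴🟦🟩❓❓❓
❓❓❓🟩🟫🟫🟩⬛⬜❓❓❓
❓❓❓🟩🟫⬛🟫🟫🟩❓❓❓
❓❓❓⬜🟩⬜🟩🟩🟩❓❓❓
❓❓❓❓❓❓❓❓❓❓❓❓
❓❓❓❓❓❓❓❓❓❓❓❓

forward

⬛⬛⬛⬛⬛⬛⬛⬛⬛⬛⬛⬛
⬛⬛⬛⬛⬛⬛⬛⬛⬛⬛⬛⬛
⬛⬛⬛⬛⬛⬛⬛⬛⬛⬛⬛⬛
⬛⬛⬛⬛⬛⬛⬛⬛⬛⬛⬛⬛
⬛⬛⬛⬛⬛⬛⬛⬛⬛⬛⬛⬛
❓❓❓🟩🟦⬜🟩🟩🟫❓❓❓
❓❓❓🟩⬜🟫🔴⬜🟩❓❓❓
❓❓❓⬛⬛🟩⬜🟦🟩❓❓❓
❓❓❓🟩🟫🟫🟩⬛⬜❓❓❓
❓❓❓🟩🟫⬛🟫🟫🟩❓❓❓
❓❓❓⬜🟩⬜🟩🟩🟩❓❓❓
❓❓❓❓❓❓❓❓❓❓❓❓

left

⬛⬛⬛⬛⬛⬛⬛⬛⬛⬛⬛⬛
⬛⬛⬛⬛⬛⬛⬛⬛⬛⬛⬛⬛
⬛⬛⬛⬛⬛⬛⬛⬛⬛⬛⬛⬛
⬛⬛⬛⬛⬛⬛⬛⬛⬛⬛⬛⬛
⬛⬛⬛⬛⬛⬛⬛⬛⬛⬛⬛⬛
❓❓❓❓🟩🟦⬜🟩🟩🟫❓❓
❓❓❓❓🟩⬜🔴⬜⬜🟩❓❓
❓❓❓❓⬛⬛🟩⬜🟦🟩❓❓
❓❓❓❓🟩🟫🟫🟩⬛⬜❓❓
❓❓❓❓🟩🟫⬛🟫🟫🟩❓❓
❓❓❓❓⬜🟩⬜🟩🟩🟩❓❓
❓❓❓❓❓❓❓❓❓❓❓❓

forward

⬛⬛⬛⬛⬛⬛⬛⬛⬛⬛⬛⬛
⬛⬛⬛⬛⬛⬛⬛⬛⬛⬛⬛⬛
⬛⬛⬛⬛⬛⬛⬛⬛⬛⬛⬛⬛
⬛⬛⬛⬛⬛⬛⬛⬛⬛⬛⬛⬛
⬛⬛⬛⬛⬛⬛⬛⬛⬛⬛⬛⬛
⬛⬛⬛⬛⬛⬛⬛⬛⬛⬛⬛⬛
❓❓❓❓🟩🟦🔴🟩🟩🟫❓❓
❓❓❓❓🟩⬜🟫⬜⬜🟩❓❓
❓❓❓❓⬛⬛🟩⬜🟦🟩❓❓
❓❓❓❓🟩🟫🟫🟩⬛⬜❓❓
❓❓❓❓🟩🟫⬛🟫🟫🟩❓❓
❓❓❓❓⬜🟩⬜🟩🟩🟩❓❓

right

⬛⬛⬛⬛⬛⬛⬛⬛⬛⬛⬛⬛
⬛⬛⬛⬛⬛⬛⬛⬛⬛⬛⬛⬛
⬛⬛⬛⬛⬛⬛⬛⬛⬛⬛⬛⬛
⬛⬛⬛⬛⬛⬛⬛⬛⬛⬛⬛⬛
⬛⬛⬛⬛⬛⬛⬛⬛⬛⬛⬛⬛
⬛⬛⬛⬛⬛⬛⬛⬛⬛⬛⬛⬛
❓❓❓🟩🟦⬜🔴🟩🟫❓❓❓
❓❓❓🟩⬜🟫⬜⬜🟩❓❓❓
❓❓❓⬛⬛🟩⬜🟦🟩❓❓❓
❓❓❓🟩🟫🟫🟩⬛⬜❓❓❓
❓❓❓🟩🟫⬛🟫🟫🟩❓❓❓
❓❓❓⬜🟩⬜🟩🟩🟩❓❓❓

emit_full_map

🟩🟦⬜🔴🟩🟫
🟩⬜🟫⬜⬜🟩
⬛⬛🟩⬜🟦🟩
🟩🟫🟫🟩⬛⬜
🟩🟫⬛🟫🟫🟩
⬜🟩⬜🟩🟩🟩

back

⬛⬛⬛⬛⬛⬛⬛⬛⬛⬛⬛⬛
⬛⬛⬛⬛⬛⬛⬛⬛⬛⬛⬛⬛
⬛⬛⬛⬛⬛⬛⬛⬛⬛⬛⬛⬛
⬛⬛⬛⬛⬛⬛⬛⬛⬛⬛⬛⬛
⬛⬛⬛⬛⬛⬛⬛⬛⬛⬛⬛⬛
❓❓❓🟩🟦⬜🟩🟩🟫❓❓❓
❓❓❓🟩⬜🟫🔴⬜🟩❓❓❓
❓❓❓⬛⬛🟩⬜🟦🟩❓❓❓
❓❓❓🟩🟫🟫🟩⬛⬜❓❓❓
❓❓❓🟩🟫⬛🟫🟫🟩❓❓❓
❓❓❓⬜🟩⬜🟩🟩🟩❓❓❓
❓❓❓❓❓❓❓❓❓❓❓❓

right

⬛⬛⬛⬛⬛⬛⬛⬛⬛⬛⬛⬛
⬛⬛⬛⬛⬛⬛⬛⬛⬛⬛⬛⬛
⬛⬛⬛⬛⬛⬛⬛⬛⬛⬛⬛⬛
⬛⬛⬛⬛⬛⬛⬛⬛⬛⬛⬛⬛
⬛⬛⬛⬛⬛⬛⬛⬛⬛⬛⬛⬛
❓❓🟩🟦⬜🟩🟩🟫🟩❓❓❓
❓❓🟩⬜🟫⬜🔴🟩🟩❓❓❓
❓❓⬛⬛🟩⬜🟦🟩⬜❓❓❓
❓❓🟩🟫🟫🟩⬛⬜🟦❓❓❓
❓❓🟩🟫⬛🟫🟫🟩❓❓❓❓
❓❓⬜🟩⬜🟩🟩🟩❓❓❓❓
❓❓❓❓❓❓❓❓❓❓❓❓

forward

⬛⬛⬛⬛⬛⬛⬛⬛⬛⬛⬛⬛
⬛⬛⬛⬛⬛⬛⬛⬛⬛⬛⬛⬛
⬛⬛⬛⬛⬛⬛⬛⬛⬛⬛⬛⬛
⬛⬛⬛⬛⬛⬛⬛⬛⬛⬛⬛⬛
⬛⬛⬛⬛⬛⬛⬛⬛⬛⬛⬛⬛
⬛⬛⬛⬛⬛⬛⬛⬛⬛⬛⬛⬛
❓❓🟩🟦⬜🟩🔴🟫🟩❓❓❓
❓❓🟩⬜🟫⬜⬜🟩🟩❓❓❓
❓❓⬛⬛🟩⬜🟦🟩⬜❓❓❓
❓❓🟩🟫🟫🟩⬛⬜🟦❓❓❓
❓❓🟩🟫⬛🟫🟫🟩❓❓❓❓
❓❓⬜🟩⬜🟩🟩🟩❓❓❓❓

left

⬛⬛⬛⬛⬛⬛⬛⬛⬛⬛⬛⬛
⬛⬛⬛⬛⬛⬛⬛⬛⬛⬛⬛⬛
⬛⬛⬛⬛⬛⬛⬛⬛⬛⬛⬛⬛
⬛⬛⬛⬛⬛⬛⬛⬛⬛⬛⬛⬛
⬛⬛⬛⬛⬛⬛⬛⬛⬛⬛⬛⬛
⬛⬛⬛⬛⬛⬛⬛⬛⬛⬛⬛⬛
❓❓❓🟩🟦⬜🔴🟩🟫🟩❓❓
❓❓❓🟩⬜🟫⬜⬜🟩🟩❓❓
❓❓❓⬛⬛🟩⬜🟦🟩⬜❓❓
❓❓❓🟩🟫🟫🟩⬛⬜🟦❓❓
❓❓❓🟩🟫⬛🟫🟫🟩❓❓❓
❓❓❓⬜🟩⬜🟩🟩🟩❓❓❓

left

⬛⬛⬛⬛⬛⬛⬛⬛⬛⬛⬛⬛
⬛⬛⬛⬛⬛⬛⬛⬛⬛⬛⬛⬛
⬛⬛⬛⬛⬛⬛⬛⬛⬛⬛⬛⬛
⬛⬛⬛⬛⬛⬛⬛⬛⬛⬛⬛⬛
⬛⬛⬛⬛⬛⬛⬛⬛⬛⬛⬛⬛
⬛⬛⬛⬛⬛⬛⬛⬛⬛⬛⬛⬛
❓❓❓❓🟩🟦🔴🟩🟩🟫🟩❓
❓❓❓❓🟩⬜🟫⬜⬜🟩🟩❓
❓❓❓❓⬛⬛🟩⬜🟦🟩⬜❓
❓❓❓❓🟩🟫🟫🟩⬛⬜🟦❓
❓❓❓❓🟩🟫⬛🟫🟫🟩❓❓
❓❓❓❓⬜🟩⬜🟩🟩🟩❓❓

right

⬛⬛⬛⬛⬛⬛⬛⬛⬛⬛⬛⬛
⬛⬛⬛⬛⬛⬛⬛⬛⬛⬛⬛⬛
⬛⬛⬛⬛⬛⬛⬛⬛⬛⬛⬛⬛
⬛⬛⬛⬛⬛⬛⬛⬛⬛⬛⬛⬛
⬛⬛⬛⬛⬛⬛⬛⬛⬛⬛⬛⬛
⬛⬛⬛⬛⬛⬛⬛⬛⬛⬛⬛⬛
❓❓❓🟩🟦⬜🔴🟩🟫🟩❓❓
❓❓❓🟩⬜🟫⬜⬜🟩🟩❓❓
❓❓❓⬛⬛🟩⬜🟦🟩⬜❓❓
❓❓❓🟩🟫🟫🟩⬛⬜🟦❓❓
❓❓❓🟩🟫⬛🟫🟫🟩❓❓❓
❓❓❓⬜🟩⬜🟩🟩🟩❓❓❓

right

⬛⬛⬛⬛⬛⬛⬛⬛⬛⬛⬛⬛
⬛⬛⬛⬛⬛⬛⬛⬛⬛⬛⬛⬛
⬛⬛⬛⬛⬛⬛⬛⬛⬛⬛⬛⬛
⬛⬛⬛⬛⬛⬛⬛⬛⬛⬛⬛⬛
⬛⬛⬛⬛⬛⬛⬛⬛⬛⬛⬛⬛
⬛⬛⬛⬛⬛⬛⬛⬛⬛⬛⬛⬛
❓❓🟩🟦⬜🟩🔴🟫🟩❓❓❓
❓❓🟩⬜🟫⬜⬜🟩🟩❓❓❓
❓❓⬛⬛🟩⬜🟦🟩⬜❓❓❓
❓❓🟩🟫🟫🟩⬛⬜🟦❓❓❓
❓❓🟩🟫⬛🟫🟫🟩❓❓❓❓
❓❓⬜🟩⬜🟩🟩🟩❓❓❓❓
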